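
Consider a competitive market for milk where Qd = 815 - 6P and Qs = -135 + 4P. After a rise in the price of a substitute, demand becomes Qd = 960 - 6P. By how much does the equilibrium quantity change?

Original equilibrium: P* = 95, Q* = 245.
New equilibrium: 960 - 6P = -135 + 4P, so 1095 = 10P and P' = 109.5; Q' = 960 − 6(109.5) = 303.
Change in quantity: 303 − 245 = 58.

ΔQ = 58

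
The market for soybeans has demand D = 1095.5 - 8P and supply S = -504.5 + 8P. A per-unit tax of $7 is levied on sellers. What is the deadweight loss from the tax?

Pre-tax equilibrium: P* = 100, Q* = 295.5.
Tax on sellers shifts supply to S = -504.5 + 8(P − 7) = -560.5 + 8P.
1095.5 - 8P = -560.5 + 8P gives buyer price Pb = 103.5; sellers receive Ps = 103.5 − 7 = 96.5.
New quantity: Q = 1095.5 − 8(103.5) = 267.5.
DWL = ½ × 7 × (295.5 − 267.5) = 98.

Deadweight loss = 98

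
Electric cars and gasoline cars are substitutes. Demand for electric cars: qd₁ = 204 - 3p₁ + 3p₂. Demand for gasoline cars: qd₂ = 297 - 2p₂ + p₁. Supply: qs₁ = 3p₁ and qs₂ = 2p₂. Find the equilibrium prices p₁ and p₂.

p₁ = 569/7, p₂ = 662/7

Market 1: 204 - 3p₁ + 3p₂ = 3p₁ → 6p₁ - 3p₂ = 204.
Market 2: 4p₂ - p₁ = 297.
Eliminating p₂: 4×(1) + 3×(2) gives 21p₁ = 1707, so p₁ = 569/7.
Back-substitute into (2): p₂ = (297 + 1×569/7) / 4 = 662/7.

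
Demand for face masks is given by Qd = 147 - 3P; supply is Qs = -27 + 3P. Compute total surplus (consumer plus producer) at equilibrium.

Equilibrium: 147 - 3P = -27 + 3P gives P* = 29, Q* = 60.
Demand choke price: P = 49; supply starts at P = 9.
CS = ½(49 − 29)(60) = 600; PS = ½(29 − 9)(60) = 600.

Total surplus = 1200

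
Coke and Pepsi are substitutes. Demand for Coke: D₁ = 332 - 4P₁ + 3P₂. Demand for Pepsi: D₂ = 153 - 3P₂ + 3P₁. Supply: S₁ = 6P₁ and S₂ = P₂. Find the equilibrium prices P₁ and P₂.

Market 1: 332 - 4P₁ + 3P₂ = 6P₁ → 10P₁ - 3P₂ = 332.
Market 2: 4P₂ - 3P₁ = 153.
Eliminating P₂: 4×(1) + 3×(2) gives 31P₁ = 1787, so P₁ = 1787/31.
Back-substitute into (2): P₂ = (153 + 3×1787/31) / 4 = 2526/31.

P₁ = 1787/31, P₂ = 2526/31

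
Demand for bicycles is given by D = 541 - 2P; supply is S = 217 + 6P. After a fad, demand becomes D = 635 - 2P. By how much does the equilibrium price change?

ΔP = 11.75

Original equilibrium: P* = 40.5, Q* = 460.
New equilibrium: 635 - 2P = 217 + 6P, so 418 = 8P and P' = 52.25; Q' = 635 − 2(52.25) = 530.5.
Change in price: 52.25 − 40.5 = 11.75.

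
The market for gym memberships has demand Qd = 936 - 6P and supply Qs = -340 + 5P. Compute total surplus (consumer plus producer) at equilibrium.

Equilibrium: 936 - 6P = -340 + 5P gives P* = 116, Q* = 240.
Demand choke price: P = 156; supply starts at P = 68.
CS = ½(156 − 116)(240) = 4800; PS = ½(116 − 68)(240) = 5760.

Total surplus = 10560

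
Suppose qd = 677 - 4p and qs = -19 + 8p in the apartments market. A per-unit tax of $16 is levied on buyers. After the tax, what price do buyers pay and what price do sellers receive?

Buyers pay 206/3, sellers receive 158/3

Pre-tax equilibrium: p* = 58, q* = 445.
Tax on buyers shifts demand to qd = 677 − 4(p + 16) = 613 - 4p.
613 - 4p = -19 + 8p gives seller price ps = 158/3; buyers pay pb = 158/3 + 16 = 206/3.
New quantity: q = 677 − 4(206/3) = 1207/3.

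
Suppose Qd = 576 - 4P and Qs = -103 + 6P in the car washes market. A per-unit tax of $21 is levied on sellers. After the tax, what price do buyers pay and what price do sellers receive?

Buyers pay $80.5, sellers receive $59.5

Pre-tax equilibrium: P* = 67.9, Q* = 304.4.
Tax on sellers shifts supply to Qs = -103 + 6(P − 21) = -229 + 6P.
576 - 4P = -229 + 6P gives buyer price Pb = 80.5; sellers receive Ps = 80.5 − 21 = 59.5.
New quantity: Q = 576 − 4(80.5) = 254.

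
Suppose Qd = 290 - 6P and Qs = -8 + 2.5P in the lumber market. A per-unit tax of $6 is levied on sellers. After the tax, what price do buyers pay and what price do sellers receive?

Buyers pay 626/17, sellers receive 524/17

Pre-tax equilibrium: P* = 596/17, Q* = 1354/17.
Tax on sellers shifts supply to Qs = -8 + 2.5(P − 6) = -23 + 2.5P.
290 - 6P = -23 + 2.5P gives buyer price Pb = 626/17; sellers receive Ps = 626/17 − 6 = 524/17.
New quantity: Q = 290 − 6(626/17) = 1174/17.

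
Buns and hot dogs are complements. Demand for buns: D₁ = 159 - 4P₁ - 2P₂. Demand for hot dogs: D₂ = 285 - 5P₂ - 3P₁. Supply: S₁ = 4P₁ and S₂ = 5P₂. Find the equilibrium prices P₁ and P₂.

P₁ = 510/37, P₂ = 1803/74

Market 1: 159 - 4P₁ - 2P₂ = 4P₁ → 8P₁ + 2P₂ = 159.
Market 2: 10P₂ + 3P₁ = 285.
Eliminating P₂: 10×(1) − 2×(2) gives 74P₁ = 1020, so P₁ = 510/37.
Back-substitute into (2): P₂ = (285 − 3×510/37) / 10 = 1803/74.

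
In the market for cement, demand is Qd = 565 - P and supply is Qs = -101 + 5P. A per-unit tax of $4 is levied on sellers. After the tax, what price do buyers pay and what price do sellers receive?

Buyers pay 343/3, sellers receive 331/3

Pre-tax equilibrium: P* = 111, Q* = 454.
Tax on sellers shifts supply to Qs = -101 + 5(P − 4) = -121 + 5P.
565 - P = -121 + 5P gives buyer price Pb = 343/3; sellers receive Ps = 343/3 − 4 = 331/3.
New quantity: Q = 565 − 1(343/3) = 1352/3.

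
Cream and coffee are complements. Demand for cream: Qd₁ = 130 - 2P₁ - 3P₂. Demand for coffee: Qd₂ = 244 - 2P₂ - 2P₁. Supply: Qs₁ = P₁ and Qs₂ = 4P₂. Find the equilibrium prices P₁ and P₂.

Market 1: 130 - 2P₁ - 3P₂ = P₁ → 3P₁ + 3P₂ = 130.
Market 2: 6P₂ + 2P₁ = 244.
Eliminating P₂: 6×(1) − 3×(2) gives 12P₁ = 48, so P₁ = 4.
Back-substitute into (2): P₂ = (244 − 2×4) / 6 = 118/3.

P₁ = 4, P₂ = 118/3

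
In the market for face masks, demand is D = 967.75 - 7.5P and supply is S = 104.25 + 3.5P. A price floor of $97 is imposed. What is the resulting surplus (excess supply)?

Equilibrium price would be P* = 78.5, so the floor at 97 binds.
At P = 97: D = 240.25, S = 443.75.
Surplus = 443.75 − 240.25 = 203.5.

Surplus = 203.5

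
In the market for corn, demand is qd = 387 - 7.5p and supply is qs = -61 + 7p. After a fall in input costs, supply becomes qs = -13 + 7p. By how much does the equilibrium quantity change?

Original equilibrium: p* = 896/29, q* = 4503/29.
New equilibrium: 387 - 7.5p = -13 + 7p, so 400 = 14.5p and p' = 800/29; q' = 387 − 7.5(800/29) = 5223/29.
Change in quantity: 5223/29 − 4503/29 = 720/29.

Δq = 720/29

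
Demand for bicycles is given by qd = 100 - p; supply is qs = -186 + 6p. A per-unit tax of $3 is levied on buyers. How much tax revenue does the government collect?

Tax revenue = 1188/7

Pre-tax equilibrium: p* = 286/7, q* = 414/7.
Tax on buyers shifts demand to qd = 100 − 1(p + 3) = 97 - p.
97 - p = -186 + 6p gives seller price ps = 283/7; buyers pay pb = 283/7 + 3 = 304/7.
New quantity: q = 100 − 1(304/7) = 396/7.
Revenue = 3 × 396/7 = 1188/7.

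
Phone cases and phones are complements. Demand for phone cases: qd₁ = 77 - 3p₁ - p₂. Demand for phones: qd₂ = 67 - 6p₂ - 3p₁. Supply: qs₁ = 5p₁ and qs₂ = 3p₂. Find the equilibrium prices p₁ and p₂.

Market 1: 77 - 3p₁ - p₂ = 5p₁ → 8p₁ + p₂ = 77.
Market 2: 9p₂ + 3p₁ = 67.
Eliminating p₂: 9×(1) − 1×(2) gives 69p₁ = 626, so p₁ = 626/69.
Back-substitute into (2): p₂ = (67 − 3×626/69) / 9 = 305/69.

p₁ = 626/69, p₂ = 305/69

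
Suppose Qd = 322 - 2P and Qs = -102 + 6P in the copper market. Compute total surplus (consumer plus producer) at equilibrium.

Equilibrium: 322 - 2P = -102 + 6P gives P* = 53, Q* = 216.
Demand choke price: P = 161; supply starts at P = 17.
CS = ½(161 − 53)(216) = 11664; PS = ½(53 − 17)(216) = 3888.

Total surplus = 15552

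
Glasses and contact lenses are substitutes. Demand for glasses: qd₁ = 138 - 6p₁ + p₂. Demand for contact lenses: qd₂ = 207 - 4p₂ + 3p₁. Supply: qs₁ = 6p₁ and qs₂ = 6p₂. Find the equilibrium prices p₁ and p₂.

Market 1: 138 - 6p₁ + p₂ = 6p₁ → 12p₁ - p₂ = 138.
Market 2: 10p₂ - 3p₁ = 207.
Eliminating p₂: 10×(1) + 1×(2) gives 117p₁ = 1587, so p₁ = 529/39.
Back-substitute into (2): p₂ = (207 + 3×529/39) / 10 = 322/13.

p₁ = 529/39, p₂ = 322/13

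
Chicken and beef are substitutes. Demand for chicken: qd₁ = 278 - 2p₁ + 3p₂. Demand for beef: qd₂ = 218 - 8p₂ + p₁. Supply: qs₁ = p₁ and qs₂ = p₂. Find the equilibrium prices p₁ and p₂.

Market 1: 278 - 2p₁ + 3p₂ = p₁ → 3p₁ - 3p₂ = 278.
Market 2: 9p₂ - p₁ = 218.
Eliminating p₂: 9×(1) + 3×(2) gives 24p₁ = 3156, so p₁ = 131.5.
Back-substitute into (2): p₂ = (218 + 1×131.5) / 9 = 233/6.

p₁ = 131.5, p₂ = 233/6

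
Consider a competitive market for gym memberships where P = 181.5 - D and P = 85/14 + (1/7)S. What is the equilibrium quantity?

Set the two price expressions equal: 181.5 - Q = 85/14 + (1/7)Q.
1228/7 = (8/7)Q, so Q* = 153.5.
P* = 181.5 − (1)(153.5) = 28.

Q* = 153.5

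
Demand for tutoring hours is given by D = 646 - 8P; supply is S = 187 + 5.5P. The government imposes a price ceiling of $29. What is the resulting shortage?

Shortage = 67.5

Equilibrium price would be P* = 34, so the ceiling at 29 binds.
At P = 29: D = 646 − 8(29) = 414, S = 187 + 5.5(29) = 346.5.
Shortage = 414 − 346.5 = 67.5.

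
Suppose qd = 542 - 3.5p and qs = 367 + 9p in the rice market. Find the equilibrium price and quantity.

p* = 14, q* = 493

Set qd = qs: 542 - 3.5p = 367 + 9p.
175 = 12.5p, so p* = 14.
q* = 542 − 3.5(14) = 493.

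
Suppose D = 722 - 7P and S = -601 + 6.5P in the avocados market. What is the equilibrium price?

P* = 98

Set D = S: 722 - 7P = -601 + 6.5P.
1323 = 13.5P, so P* = 98.
Q* = 722 − 7(98) = 36.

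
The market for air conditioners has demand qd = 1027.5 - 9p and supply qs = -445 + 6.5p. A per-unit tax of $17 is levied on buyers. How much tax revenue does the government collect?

Tax revenue = 114189/62

Pre-tax equilibrium: p* = 95, q* = 172.5.
Tax on buyers shifts demand to qd = 1027.5 − 9(p + 17) = 874.5 - 9p.
874.5 - 9p = -445 + 6.5p gives seller price ps = 2639/31; buyers pay pb = 2639/31 + 17 = 3166/31.
New quantity: q = 1027.5 − 9(3166/31) = 6717/62.
Revenue = 17 × 6717/62 = 114189/62.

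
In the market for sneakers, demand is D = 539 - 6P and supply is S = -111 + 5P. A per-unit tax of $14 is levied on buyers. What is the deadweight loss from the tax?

Deadweight loss = 2940/11

Pre-tax equilibrium: P* = 650/11, Q* = 2029/11.
Tax on buyers shifts demand to D = 539 − 6(P + 14) = 455 - 6P.
455 - 6P = -111 + 5P gives seller price Ps = 566/11; buyers pay Pb = 566/11 + 14 = 720/11.
New quantity: Q = 539 − 6(720/11) = 1609/11.
DWL = ½ × 14 × (2029/11 − 1609/11) = 2940/11.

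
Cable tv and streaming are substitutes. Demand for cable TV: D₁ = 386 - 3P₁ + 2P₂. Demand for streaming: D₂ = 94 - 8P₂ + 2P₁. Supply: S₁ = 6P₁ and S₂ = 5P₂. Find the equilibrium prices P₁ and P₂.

Market 1: 386 - 3P₁ + 2P₂ = 6P₁ → 9P₁ - 2P₂ = 386.
Market 2: 13P₂ - 2P₁ = 94.
Eliminating P₂: 13×(1) + 2×(2) gives 113P₁ = 5206, so P₁ = 5206/113.
Back-substitute into (2): P₂ = (94 + 2×5206/113) / 13 = 1618/113.

P₁ = 5206/113, P₂ = 1618/113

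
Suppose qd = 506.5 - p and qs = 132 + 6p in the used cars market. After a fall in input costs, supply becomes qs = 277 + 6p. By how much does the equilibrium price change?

Original equilibrium: p* = 53.5, q* = 453.
New equilibrium: 506.5 - p = 277 + 6p, so 229.5 = 7p and p' = 459/14; q' = 506.5 − 1(459/14) = 3316/7.
Change in price: 459/14 − 53.5 = -145/7.

Δp = -145/7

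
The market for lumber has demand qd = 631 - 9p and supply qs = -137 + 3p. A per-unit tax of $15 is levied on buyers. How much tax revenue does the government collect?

Tax revenue = 318.75

Pre-tax equilibrium: p* = 64, q* = 55.
Tax on buyers shifts demand to qd = 631 − 9(p + 15) = 496 - 9p.
496 - 9p = -137 + 3p gives seller price ps = 52.75; buyers pay pb = 52.75 + 15 = 67.75.
New quantity: q = 631 − 9(67.75) = 21.25.
Revenue = 15 × 21.25 = 318.75.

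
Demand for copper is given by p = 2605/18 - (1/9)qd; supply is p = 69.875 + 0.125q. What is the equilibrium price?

Set the two price expressions equal: 2605/18 - (1/9)q = 69.875 + 0.125q.
5389/72 = (17/72)q, so q* = 317.
p* = 2605/18 − (1/9)(317) = 109.5.

p* = 109.5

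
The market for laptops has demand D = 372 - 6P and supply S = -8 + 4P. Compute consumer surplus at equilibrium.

Consumer surplus = 1728

Equilibrium: 372 - 6P = -8 + 4P gives P* = 38, Q* = 144.
Demand choke price (D = 0): P = 62.
CS = ½(62 − 38)(144) = 1728.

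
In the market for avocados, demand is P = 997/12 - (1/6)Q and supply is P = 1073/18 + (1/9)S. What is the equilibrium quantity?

Set the two price expressions equal: 997/12 - (1/6)Q = 1073/18 + (1/9)Q.
845/36 = (5/18)Q, so Q* = 84.5.
P* = 997/12 − (1/6)(84.5) = 69.

Q* = 84.5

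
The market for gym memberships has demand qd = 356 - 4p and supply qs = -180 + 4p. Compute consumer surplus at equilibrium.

Consumer surplus = 968

Equilibrium: 356 - 4p = -180 + 4p gives p* = 67, q* = 88.
Demand choke price (qd = 0): p = 89.
CS = ½(89 − 67)(88) = 968.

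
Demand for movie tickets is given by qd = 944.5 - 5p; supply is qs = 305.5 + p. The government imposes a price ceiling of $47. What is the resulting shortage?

Equilibrium price would be p* = 106.5, so the ceiling at 47 binds.
At p = 47: qd = 944.5 − 5(47) = 709.5, qs = 305.5 + 1(47) = 352.5.
Shortage = 709.5 − 352.5 = 357.

Shortage = 357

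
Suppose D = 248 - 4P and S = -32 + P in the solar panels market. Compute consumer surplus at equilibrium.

Equilibrium: 248 - 4P = -32 + P gives P* = 56, Q* = 24.
Demand choke price (D = 0): P = 62.
CS = ½(62 − 56)(24) = 72.

Consumer surplus = 72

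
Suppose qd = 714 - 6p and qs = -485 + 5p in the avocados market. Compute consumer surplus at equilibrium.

Equilibrium: 714 - 6p = -485 + 5p gives p* = 109, q* = 60.
Demand choke price (qd = 0): p = 119.
CS = ½(119 − 109)(60) = 300.

Consumer surplus = 300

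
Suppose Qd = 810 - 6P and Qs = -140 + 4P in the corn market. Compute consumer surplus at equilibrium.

Equilibrium: 810 - 6P = -140 + 4P gives P* = 95, Q* = 240.
Demand choke price (Qd = 0): P = 135.
CS = ½(135 − 95)(240) = 4800.

Consumer surplus = 4800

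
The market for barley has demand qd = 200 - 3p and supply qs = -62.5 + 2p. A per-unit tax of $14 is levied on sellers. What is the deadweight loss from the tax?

Pre-tax equilibrium: p* = 52.5, q* = 42.5.
Tax on sellers shifts supply to qs = -62.5 + 2(p − 14) = -90.5 + 2p.
200 - 3p = -90.5 + 2p gives buyer price pb = 58.1; sellers receive ps = 58.1 − 14 = 44.1.
New quantity: q = 200 − 3(58.1) = 25.7.
DWL = ½ × 14 × (42.5 − 25.7) = 117.6.

Deadweight loss = 117.6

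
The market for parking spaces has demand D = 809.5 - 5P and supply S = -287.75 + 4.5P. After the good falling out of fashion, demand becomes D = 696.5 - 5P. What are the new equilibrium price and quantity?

Original equilibrium: P* = 115.5, Q* = 232.
New equilibrium: 696.5 - 5P = -287.75 + 4.5P, so 984.25 = 9.5P and P' = 3937/38; Q' = 696.5 − 5(3937/38) = 3391/19.

P' = 3937/38, Q' = 3391/19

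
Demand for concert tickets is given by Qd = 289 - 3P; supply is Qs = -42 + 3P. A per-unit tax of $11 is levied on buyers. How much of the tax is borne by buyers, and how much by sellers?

Buyers bear $5.5, sellers bear $5.5

Pre-tax equilibrium: P* = 331/6, Q* = 123.5.
Tax on buyers shifts demand to Qd = 289 − 3(P + 11) = 256 - 3P.
256 - 3P = -42 + 3P gives seller price Ps = 149/3; buyers pay Pb = 149/3 + 11 = 182/3.
New quantity: Q = 289 − 3(182/3) = 107.
Buyer burden = 182/3 − 331/6 = 5.5; seller burden = 331/6 − 149/3 = 5.5.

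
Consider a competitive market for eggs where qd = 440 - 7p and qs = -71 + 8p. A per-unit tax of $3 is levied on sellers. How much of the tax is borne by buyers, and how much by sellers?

Pre-tax equilibrium: p* = 511/15, q* = 3023/15.
Tax on sellers shifts supply to qs = -71 + 8(p − 3) = -95 + 8p.
440 - 7p = -95 + 8p gives buyer price pb = 107/3; sellers receive ps = 107/3 − 3 = 98/3.
New quantity: q = 440 − 7(107/3) = 571/3.
Buyer burden = 107/3 − 511/15 = 1.6; seller burden = 511/15 − 98/3 = 1.4.

Buyers bear $1.6, sellers bear $1.4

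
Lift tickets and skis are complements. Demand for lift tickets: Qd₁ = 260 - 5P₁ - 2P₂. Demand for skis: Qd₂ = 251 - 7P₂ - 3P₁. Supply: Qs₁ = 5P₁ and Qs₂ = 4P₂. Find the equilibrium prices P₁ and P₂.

Market 1: 260 - 5P₁ - 2P₂ = 5P₁ → 10P₁ + 2P₂ = 260.
Market 2: 11P₂ + 3P₁ = 251.
Eliminating P₂: 11×(1) − 2×(2) gives 104P₁ = 2358, so P₁ = 1179/52.
Back-substitute into (2): P₂ = (251 − 3×1179/52) / 11 = 865/52.

P₁ = 1179/52, P₂ = 865/52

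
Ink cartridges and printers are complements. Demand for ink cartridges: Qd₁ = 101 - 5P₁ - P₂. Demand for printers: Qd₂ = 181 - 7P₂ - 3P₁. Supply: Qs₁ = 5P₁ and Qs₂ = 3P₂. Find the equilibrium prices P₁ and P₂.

P₁ = 829/97, P₂ = 1507/97

Market 1: 101 - 5P₁ - P₂ = 5P₁ → 10P₁ + P₂ = 101.
Market 2: 10P₂ + 3P₁ = 181.
Eliminating P₂: 10×(1) − 1×(2) gives 97P₁ = 829, so P₁ = 829/97.
Back-substitute into (2): P₂ = (181 − 3×829/97) / 10 = 1507/97.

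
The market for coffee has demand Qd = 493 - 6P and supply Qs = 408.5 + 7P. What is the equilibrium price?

P* = 6.5

Set Qd = Qs: 493 - 6P = 408.5 + 7P.
84.5 = 13P, so P* = 6.5.
Q* = 493 − 6(6.5) = 454.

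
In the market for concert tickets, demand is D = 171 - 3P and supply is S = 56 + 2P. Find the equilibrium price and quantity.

P* = 23, Q* = 102

Set D = S: 171 - 3P = 56 + 2P.
115 = 5P, so P* = 23.
Q* = 171 − 3(23) = 102.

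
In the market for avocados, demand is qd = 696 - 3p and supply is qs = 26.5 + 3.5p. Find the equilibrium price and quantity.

p* = 103, q* = 387

Set qd = qs: 696 - 3p = 26.5 + 3.5p.
669.5 = 6.5p, so p* = 103.
q* = 696 − 3(103) = 387.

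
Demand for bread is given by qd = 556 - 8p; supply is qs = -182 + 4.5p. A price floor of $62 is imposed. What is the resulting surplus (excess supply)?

Surplus = 37

Equilibrium price would be p* = 59.04, so the floor at 62 binds.
At p = 62: qd = 60, qs = 97.
Surplus = 97 − 60 = 37.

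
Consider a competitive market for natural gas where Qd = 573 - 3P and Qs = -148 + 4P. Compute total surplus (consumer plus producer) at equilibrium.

Total surplus = 20328

Equilibrium: 573 - 3P = -148 + 4P gives P* = 103, Q* = 264.
Demand choke price: P = 191; supply starts at P = 37.
CS = ½(191 − 103)(264) = 11616; PS = ½(103 − 37)(264) = 8712.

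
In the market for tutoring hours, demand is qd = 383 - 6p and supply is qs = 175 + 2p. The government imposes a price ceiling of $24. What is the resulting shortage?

Shortage = 16

Equilibrium price would be p* = 26, so the ceiling at 24 binds.
At p = 24: qd = 383 − 6(24) = 239, qs = 175 + 2(24) = 223.
Shortage = 239 − 223 = 16.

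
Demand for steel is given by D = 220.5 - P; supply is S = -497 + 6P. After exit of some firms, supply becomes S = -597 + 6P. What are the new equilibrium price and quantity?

Original equilibrium: P* = 102.5, Q* = 118.
New equilibrium: 220.5 - P = -597 + 6P, so 817.5 = 7P and P' = 1635/14; Q' = 220.5 − 1(1635/14) = 726/7.

P' = 1635/14, Q' = 726/7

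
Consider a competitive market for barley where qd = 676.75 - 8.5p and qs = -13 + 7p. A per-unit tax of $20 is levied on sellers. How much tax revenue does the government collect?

Tax revenue = 137470/31

Pre-tax equilibrium: p* = 44.5, q* = 298.5.
Tax on sellers shifts supply to qs = -13 + 7(p − 20) = -153 + 7p.
676.75 - 8.5p = -153 + 7p gives buyer price pb = 3319/62; sellers receive ps = 3319/62 − 20 = 2079/62.
New quantity: q = 676.75 − 8.5(3319/62) = 13747/62.
Revenue = 20 × 13747/62 = 137470/31.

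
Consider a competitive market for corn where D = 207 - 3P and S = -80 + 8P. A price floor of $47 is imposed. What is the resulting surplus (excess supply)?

Surplus = 230

Equilibrium price would be P* = 287/11, so the floor at 47 binds.
At P = 47: D = 66, S = 296.
Surplus = 296 − 66 = 230.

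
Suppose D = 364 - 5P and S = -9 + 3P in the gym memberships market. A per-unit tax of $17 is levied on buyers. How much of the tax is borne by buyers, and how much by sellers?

Buyers bear $6.375, sellers bear $10.625

Pre-tax equilibrium: P* = 46.625, Q* = 130.875.
Tax on buyers shifts demand to D = 364 − 5(P + 17) = 279 - 5P.
279 - 5P = -9 + 3P gives seller price Ps = 36; buyers pay Pb = 36 + 17 = 53.
New quantity: Q = 364 − 5(53) = 99.
Buyer burden = 53 − 46.625 = 6.375; seller burden = 46.625 − 36 = 10.625.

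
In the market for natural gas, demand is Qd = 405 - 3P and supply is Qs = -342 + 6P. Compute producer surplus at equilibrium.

Producer surplus = 2028

Equilibrium: 405 - 3P = -342 + 6P gives P* = 83, Q* = 156.
Supply starts at P = 57 (where Qs = 0).
PS = ½(83 − 57)(156) = 2028.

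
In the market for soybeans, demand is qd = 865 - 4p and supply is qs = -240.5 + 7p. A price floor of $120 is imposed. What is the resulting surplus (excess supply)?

Surplus = 214.5

Equilibrium price would be p* = 100.5, so the floor at 120 binds.
At p = 120: qd = 385, qs = 599.5.
Surplus = 599.5 − 385 = 214.5.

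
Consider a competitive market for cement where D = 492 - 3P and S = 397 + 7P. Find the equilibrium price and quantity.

P* = 9.5, Q* = 463.5

Set D = S: 492 - 3P = 397 + 7P.
95 = 10P, so P* = 9.5.
Q* = 492 − 3(9.5) = 463.5.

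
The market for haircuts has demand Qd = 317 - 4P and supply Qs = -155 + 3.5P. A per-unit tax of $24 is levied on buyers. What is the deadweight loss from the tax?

Deadweight loss = 537.6

Pre-tax equilibrium: P* = 944/15, Q* = 979/15.
Tax on buyers shifts demand to Qd = 317 − 4(P + 24) = 221 - 4P.
221 - 4P = -155 + 3.5P gives seller price Ps = 752/15; buyers pay Pb = 752/15 + 24 = 1112/15.
New quantity: Q = 317 − 4(1112/15) = 307/15.
DWL = ½ × 24 × (979/15 − 307/15) = 537.6.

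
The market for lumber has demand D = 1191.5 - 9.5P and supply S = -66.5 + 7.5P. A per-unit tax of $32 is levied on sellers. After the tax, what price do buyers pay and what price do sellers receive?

Pre-tax equilibrium: P* = 74, Q* = 488.5.
Tax on sellers shifts supply to S = -66.5 + 7.5(P − 32) = -306.5 + 7.5P.
1191.5 - 9.5P = -306.5 + 7.5P gives buyer price Pb = 1498/17; sellers receive Ps = 1498/17 − 32 = 954/17.
New quantity: Q = 1191.5 − 9.5(1498/17) = 12049/34.

Buyers pay 1498/17, sellers receive 954/17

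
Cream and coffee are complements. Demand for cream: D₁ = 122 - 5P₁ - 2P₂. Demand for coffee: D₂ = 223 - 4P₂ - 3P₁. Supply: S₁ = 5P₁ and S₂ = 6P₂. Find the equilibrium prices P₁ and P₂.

P₁ = 387/47, P₂ = 932/47

Market 1: 122 - 5P₁ - 2P₂ = 5P₁ → 10P₁ + 2P₂ = 122.
Market 2: 10P₂ + 3P₁ = 223.
Eliminating P₂: 10×(1) − 2×(2) gives 94P₁ = 774, so P₁ = 387/47.
Back-substitute into (2): P₂ = (223 − 3×387/47) / 10 = 932/47.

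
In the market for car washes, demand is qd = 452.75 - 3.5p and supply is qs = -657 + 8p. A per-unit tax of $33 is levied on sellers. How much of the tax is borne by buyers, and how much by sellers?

Pre-tax equilibrium: p* = 96.5, q* = 115.
Tax on sellers shifts supply to qs = -657 + 8(p − 33) = -921 + 8p.
452.75 - 3.5p = -921 + 8p gives buyer price pb = 5495/46; sellers receive ps = 5495/46 − 33 = 3977/46.
New quantity: q = 452.75 − 3.5(5495/46) = 797/23.
Buyer burden = 5495/46 − 96.5 = 528/23; seller burden = 96.5 − 3977/46 = 231/23.

Buyers bear 528/23, sellers bear 231/23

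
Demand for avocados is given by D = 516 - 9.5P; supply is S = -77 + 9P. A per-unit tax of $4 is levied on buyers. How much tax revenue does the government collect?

Pre-tax equilibrium: P* = 1186/37, Q* = 7825/37.
Tax on buyers shifts demand to D = 516 − 9.5(P + 4) = 478 - 9.5P.
478 - 9.5P = -77 + 9P gives seller price Ps = 30; buyers pay Pb = 30 + 4 = 34.
New quantity: Q = 516 − 9.5(34) = 193.
Revenue = 4 × 193 = 772.

Tax revenue = 772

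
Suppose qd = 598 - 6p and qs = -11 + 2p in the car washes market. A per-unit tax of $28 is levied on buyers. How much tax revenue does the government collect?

Tax revenue = 2779

Pre-tax equilibrium: p* = 76.125, q* = 141.25.
Tax on buyers shifts demand to qd = 598 − 6(p + 28) = 430 - 6p.
430 - 6p = -11 + 2p gives seller price ps = 55.125; buyers pay pb = 55.125 + 28 = 83.125.
New quantity: q = 598 − 6(83.125) = 99.25.
Revenue = 28 × 99.25 = 2779.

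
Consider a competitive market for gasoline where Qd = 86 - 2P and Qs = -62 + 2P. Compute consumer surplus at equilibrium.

Equilibrium: 86 - 2P = -62 + 2P gives P* = 37, Q* = 12.
Demand choke price (Qd = 0): P = 43.
CS = ½(43 − 37)(12) = 36.

Consumer surplus = 36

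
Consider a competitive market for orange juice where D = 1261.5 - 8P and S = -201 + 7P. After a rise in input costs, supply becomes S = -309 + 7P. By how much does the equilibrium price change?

Original equilibrium: P* = 97.5, Q* = 481.5.
New equilibrium: 1261.5 - 8P = -309 + 7P, so 1570.5 = 15P and P' = 104.7; Q' = 1261.5 − 8(104.7) = 423.9.
Change in price: 104.7 − 97.5 = 7.2.

ΔP = 7.2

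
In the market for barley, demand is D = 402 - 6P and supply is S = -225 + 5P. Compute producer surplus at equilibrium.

Equilibrium: 402 - 6P = -225 + 5P gives P* = 57, Q* = 60.
Supply starts at P = 45 (where S = 0).
PS = ½(57 − 45)(60) = 360.

Producer surplus = 360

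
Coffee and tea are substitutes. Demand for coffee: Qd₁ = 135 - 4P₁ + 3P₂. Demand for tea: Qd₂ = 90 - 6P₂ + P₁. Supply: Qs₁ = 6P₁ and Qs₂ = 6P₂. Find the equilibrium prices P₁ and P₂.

Market 1: 135 - 4P₁ + 3P₂ = 6P₁ → 10P₁ - 3P₂ = 135.
Market 2: 12P₂ - P₁ = 90.
Eliminating P₂: 12×(1) + 3×(2) gives 117P₁ = 1890, so P₁ = 210/13.
Back-substitute into (2): P₂ = (90 + 1×210/13) / 12 = 115/13.

P₁ = 210/13, P₂ = 115/13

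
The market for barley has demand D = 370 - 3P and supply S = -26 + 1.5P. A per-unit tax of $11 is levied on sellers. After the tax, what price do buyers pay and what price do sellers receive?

Buyers pay 275/3, sellers receive 242/3

Pre-tax equilibrium: P* = 88, Q* = 106.
Tax on sellers shifts supply to S = -26 + 1.5(P − 11) = -42.5 + 1.5P.
370 - 3P = -42.5 + 1.5P gives buyer price Pb = 275/3; sellers receive Ps = 275/3 − 11 = 242/3.
New quantity: Q = 370 − 3(275/3) = 95.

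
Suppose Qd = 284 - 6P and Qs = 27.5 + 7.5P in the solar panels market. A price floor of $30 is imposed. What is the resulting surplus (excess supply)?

Surplus = 148.5

Equilibrium price would be P* = 19, so the floor at 30 binds.
At P = 30: Qd = 104, Qs = 252.5.
Surplus = 252.5 − 104 = 148.5.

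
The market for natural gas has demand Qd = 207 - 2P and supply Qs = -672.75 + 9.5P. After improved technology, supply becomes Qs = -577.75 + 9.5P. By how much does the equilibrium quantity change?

ΔQ = 380/23

Original equilibrium: P* = 76.5, Q* = 54.
New equilibrium: 207 - 2P = -577.75 + 9.5P, so 784.75 = 11.5P and P' = 3139/46; Q' = 207 − 2(3139/46) = 1622/23.
Change in quantity: 1622/23 − 54 = 380/23.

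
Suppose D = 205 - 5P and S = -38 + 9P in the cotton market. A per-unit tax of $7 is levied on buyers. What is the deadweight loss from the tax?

Pre-tax equilibrium: P* = 243/14, Q* = 1655/14.
Tax on buyers shifts demand to D = 205 − 5(P + 7) = 170 - 5P.
170 - 5P = -38 + 9P gives seller price Ps = 104/7; buyers pay Pb = 104/7 + 7 = 153/7.
New quantity: Q = 205 − 5(153/7) = 670/7.
DWL = ½ × 7 × (1655/14 − 670/7) = 78.75.

Deadweight loss = 78.75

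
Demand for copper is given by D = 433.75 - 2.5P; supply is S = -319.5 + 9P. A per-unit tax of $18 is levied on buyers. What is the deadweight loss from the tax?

Deadweight loss = 7290/23

Pre-tax equilibrium: P* = 65.5, Q* = 270.
Tax on buyers shifts demand to D = 433.75 − 2.5(P + 18) = 388.75 - 2.5P.
388.75 - 2.5P = -319.5 + 9P gives seller price Ps = 2833/46; buyers pay Pb = 2833/46 + 18 = 3661/46.
New quantity: Q = 433.75 − 2.5(3661/46) = 5400/23.
DWL = ½ × 18 × (270 − 5400/23) = 7290/23.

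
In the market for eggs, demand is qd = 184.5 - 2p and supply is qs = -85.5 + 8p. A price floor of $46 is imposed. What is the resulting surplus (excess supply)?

Surplus = 190

Equilibrium price would be p* = 27, so the floor at 46 binds.
At p = 46: qd = 92.5, qs = 282.5.
Surplus = 282.5 − 92.5 = 190.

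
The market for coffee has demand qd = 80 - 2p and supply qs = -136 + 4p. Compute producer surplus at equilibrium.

Equilibrium: 80 - 2p = -136 + 4p gives p* = 36, q* = 8.
Supply starts at p = 34 (where qs = 0).
PS = ½(36 − 34)(8) = 8.

Producer surplus = 8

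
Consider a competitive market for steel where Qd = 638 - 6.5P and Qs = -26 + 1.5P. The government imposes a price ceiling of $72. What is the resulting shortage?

Equilibrium price would be P* = 83, so the ceiling at 72 binds.
At P = 72: Qd = 638 − 6.5(72) = 170, Qs = -26 + 1.5(72) = 82.
Shortage = 170 − 82 = 88.

Shortage = 88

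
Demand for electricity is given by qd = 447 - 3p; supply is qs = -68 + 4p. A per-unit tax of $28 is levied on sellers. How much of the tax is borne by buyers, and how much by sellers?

Pre-tax equilibrium: p* = 515/7, q* = 1584/7.
Tax on sellers shifts supply to qs = -68 + 4(p − 28) = -180 + 4p.
447 - 3p = -180 + 4p gives buyer price pb = 627/7; sellers receive ps = 627/7 − 28 = 431/7.
New quantity: q = 447 − 3(627/7) = 1248/7.
Buyer burden = 627/7 − 515/7 = 16; seller burden = 515/7 − 431/7 = 12.

Buyers bear $16, sellers bear $12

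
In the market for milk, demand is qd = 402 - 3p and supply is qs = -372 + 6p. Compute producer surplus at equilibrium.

Producer surplus = 1728

Equilibrium: 402 - 3p = -372 + 6p gives p* = 86, q* = 144.
Supply starts at p = 62 (where qs = 0).
PS = ½(86 − 62)(144) = 1728.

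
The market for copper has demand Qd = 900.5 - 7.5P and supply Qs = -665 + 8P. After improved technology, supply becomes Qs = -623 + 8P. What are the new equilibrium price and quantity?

P' = 3047/31, Q' = 5063/31

Original equilibrium: P* = 101, Q* = 143.
New equilibrium: 900.5 - 7.5P = -623 + 8P, so 1523.5 = 15.5P and P' = 3047/31; Q' = 900.5 − 7.5(3047/31) = 5063/31.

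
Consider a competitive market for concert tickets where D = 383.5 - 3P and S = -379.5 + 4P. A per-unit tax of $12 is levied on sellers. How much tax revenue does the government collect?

Pre-tax equilibrium: P* = 109, Q* = 56.5.
Tax on sellers shifts supply to S = -379.5 + 4(P − 12) = -427.5 + 4P.
383.5 - 3P = -427.5 + 4P gives buyer price Pb = 811/7; sellers receive Ps = 811/7 − 12 = 727/7.
New quantity: Q = 383.5 − 3(811/7) = 503/14.
Revenue = 12 × 503/14 = 3018/7.

Tax revenue = 3018/7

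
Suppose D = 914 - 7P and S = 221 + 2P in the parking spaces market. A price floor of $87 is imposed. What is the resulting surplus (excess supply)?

Surplus = 90

Equilibrium price would be P* = 77, so the floor at 87 binds.
At P = 87: D = 305, S = 395.
Surplus = 395 − 305 = 90.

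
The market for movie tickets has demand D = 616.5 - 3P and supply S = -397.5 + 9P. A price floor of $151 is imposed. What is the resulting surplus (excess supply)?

Surplus = 798

Equilibrium price would be P* = 84.5, so the floor at 151 binds.
At P = 151: D = 163.5, S = 961.5.
Surplus = 961.5 − 163.5 = 798.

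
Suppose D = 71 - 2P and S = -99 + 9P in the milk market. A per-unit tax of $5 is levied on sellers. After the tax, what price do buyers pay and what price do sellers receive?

Buyers pay 215/11, sellers receive 160/11

Pre-tax equilibrium: P* = 170/11, Q* = 441/11.
Tax on sellers shifts supply to S = -99 + 9(P − 5) = -144 + 9P.
71 - 2P = -144 + 9P gives buyer price Pb = 215/11; sellers receive Ps = 215/11 − 5 = 160/11.
New quantity: Q = 71 − 2(215/11) = 351/11.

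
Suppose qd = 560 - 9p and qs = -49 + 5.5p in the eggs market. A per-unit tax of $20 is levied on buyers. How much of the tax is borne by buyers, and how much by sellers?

Pre-tax equilibrium: p* = 42, q* = 182.
Tax on buyers shifts demand to qd = 560 − 9(p + 20) = 380 - 9p.
380 - 9p = -49 + 5.5p gives seller price ps = 858/29; buyers pay pb = 858/29 + 20 = 1438/29.
New quantity: q = 560 − 9(1438/29) = 3298/29.
Buyer burden = 1438/29 − 42 = 220/29; seller burden = 42 − 858/29 = 360/29.

Buyers bear 220/29, sellers bear 360/29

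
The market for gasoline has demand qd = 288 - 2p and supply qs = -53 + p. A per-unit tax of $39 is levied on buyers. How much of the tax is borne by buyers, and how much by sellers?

Pre-tax equilibrium: p* = 341/3, q* = 182/3.
Tax on buyers shifts demand to qd = 288 − 2(p + 39) = 210 - 2p.
210 - 2p = -53 + p gives seller price ps = 263/3; buyers pay pb = 263/3 + 39 = 380/3.
New quantity: q = 288 − 2(380/3) = 104/3.
Buyer burden = 380/3 − 341/3 = 13; seller burden = 341/3 − 263/3 = 26.

Buyers bear $13, sellers bear $26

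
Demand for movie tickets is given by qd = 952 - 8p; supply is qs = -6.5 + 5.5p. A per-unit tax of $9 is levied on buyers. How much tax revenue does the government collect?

Pre-tax equilibrium: p* = 71, q* = 384.
Tax on buyers shifts demand to qd = 952 − 8(p + 9) = 880 - 8p.
880 - 8p = -6.5 + 5.5p gives seller price ps = 197/3; buyers pay pb = 197/3 + 9 = 224/3.
New quantity: q = 952 − 8(224/3) = 1064/3.
Revenue = 9 × 1064/3 = 3192.

Tax revenue = 3192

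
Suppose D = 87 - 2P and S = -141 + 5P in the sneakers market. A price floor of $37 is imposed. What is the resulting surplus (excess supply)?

Equilibrium price would be P* = 228/7, so the floor at 37 binds.
At P = 37: D = 13, S = 44.
Surplus = 44 − 13 = 31.

Surplus = 31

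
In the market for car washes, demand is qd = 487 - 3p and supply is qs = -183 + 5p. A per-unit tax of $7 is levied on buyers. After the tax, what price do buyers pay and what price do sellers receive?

Pre-tax equilibrium: p* = 83.75, q* = 235.75.
Tax on buyers shifts demand to qd = 487 − 3(p + 7) = 466 - 3p.
466 - 3p = -183 + 5p gives seller price ps = 81.125; buyers pay pb = 81.125 + 7 = 88.125.
New quantity: q = 487 − 3(88.125) = 222.625.

Buyers pay $88.125, sellers receive $81.125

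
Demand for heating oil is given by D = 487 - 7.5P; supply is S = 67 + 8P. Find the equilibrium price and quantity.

Set D = S: 487 - 7.5P = 67 + 8P.
420 = 15.5P, so P* = 840/31.
Q* = 487 − 7.5(840/31) = 8797/31.

P* = 840/31, Q* = 8797/31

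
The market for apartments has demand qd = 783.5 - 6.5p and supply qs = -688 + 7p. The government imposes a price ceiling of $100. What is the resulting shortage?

Shortage = 121.5

Equilibrium price would be p* = 109, so the ceiling at 100 binds.
At p = 100: qd = 783.5 − 6.5(100) = 133.5, qs = -688 + 7(100) = 12.
Shortage = 133.5 − 12 = 121.5.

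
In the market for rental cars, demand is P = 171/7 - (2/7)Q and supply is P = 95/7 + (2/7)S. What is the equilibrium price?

Set the two price expressions equal: 171/7 - (2/7)Q = 95/7 + (2/7)Q.
76/7 = (4/7)Q, so Q* = 19.
P* = 171/7 − (2/7)(19) = 19.

P* = 19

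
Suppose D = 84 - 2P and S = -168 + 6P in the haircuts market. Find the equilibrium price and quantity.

Set D = S: 84 - 2P = -168 + 6P.
252 = 8P, so P* = 31.5.
Q* = 84 − 2(31.5) = 21.

P* = 31.5, Q* = 21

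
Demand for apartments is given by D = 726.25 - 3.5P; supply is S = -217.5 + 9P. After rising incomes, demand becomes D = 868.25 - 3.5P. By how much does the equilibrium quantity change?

Original equilibrium: P* = 75.5, Q* = 462.
New equilibrium: 868.25 - 3.5P = -217.5 + 9P, so 1085.75 = 12.5P and P' = 86.86; Q' = 868.25 − 3.5(86.86) = 564.24.
Change in quantity: 564.24 − 462 = 102.24.

ΔQ = 102.24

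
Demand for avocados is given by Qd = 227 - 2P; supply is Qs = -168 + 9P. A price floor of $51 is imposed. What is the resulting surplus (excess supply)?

Equilibrium price would be P* = 395/11, so the floor at 51 binds.
At P = 51: Qd = 125, Qs = 291.
Surplus = 291 − 125 = 166.

Surplus = 166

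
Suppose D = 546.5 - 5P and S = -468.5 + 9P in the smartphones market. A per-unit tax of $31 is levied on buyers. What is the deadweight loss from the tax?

Pre-tax equilibrium: P* = 72.5, Q* = 184.
Tax on buyers shifts demand to D = 546.5 − 5(P + 31) = 391.5 - 5P.
391.5 - 5P = -468.5 + 9P gives seller price Ps = 430/7; buyers pay Pb = 430/7 + 31 = 647/7.
New quantity: Q = 546.5 − 5(647/7) = 1181/14.
DWL = ½ × 31 × (184 − 1181/14) = 43245/28.

Deadweight loss = 43245/28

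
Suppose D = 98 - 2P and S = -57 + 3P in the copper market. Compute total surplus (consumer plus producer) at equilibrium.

Equilibrium: 98 - 2P = -57 + 3P gives P* = 31, Q* = 36.
Demand choke price: P = 49; supply starts at P = 19.
CS = ½(49 − 31)(36) = 324; PS = ½(31 − 19)(36) = 216.

Total surplus = 540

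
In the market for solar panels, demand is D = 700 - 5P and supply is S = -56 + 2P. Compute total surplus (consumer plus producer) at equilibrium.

Total surplus = 8960

Equilibrium: 700 - 5P = -56 + 2P gives P* = 108, Q* = 160.
Demand choke price: P = 140; supply starts at P = 28.
CS = ½(140 − 108)(160) = 2560; PS = ½(108 − 28)(160) = 6400.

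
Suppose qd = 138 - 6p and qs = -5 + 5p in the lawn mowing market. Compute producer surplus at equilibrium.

Producer surplus = 360

Equilibrium: 138 - 6p = -5 + 5p gives p* = 13, q* = 60.
Supply starts at p = 1 (where qs = 0).
PS = ½(13 − 1)(60) = 360.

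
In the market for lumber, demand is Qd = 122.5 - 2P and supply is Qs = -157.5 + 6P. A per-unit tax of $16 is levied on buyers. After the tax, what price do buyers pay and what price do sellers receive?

Buyers pay $47, sellers receive $31

Pre-tax equilibrium: P* = 35, Q* = 52.5.
Tax on buyers shifts demand to Qd = 122.5 − 2(P + 16) = 90.5 - 2P.
90.5 - 2P = -157.5 + 6P gives seller price Ps = 31; buyers pay Pb = 31 + 16 = 47.
New quantity: Q = 122.5 − 2(47) = 28.5.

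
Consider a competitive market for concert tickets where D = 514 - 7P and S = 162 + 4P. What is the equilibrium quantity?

Q* = 290

Set D = S: 514 - 7P = 162 + 4P.
352 = 11P, so P* = 32.
Q* = 514 − 7(32) = 290.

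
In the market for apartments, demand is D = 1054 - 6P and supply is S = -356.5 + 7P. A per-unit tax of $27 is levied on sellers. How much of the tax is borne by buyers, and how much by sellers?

Buyers bear 189/13, sellers bear 162/13

Pre-tax equilibrium: P* = 108.5, Q* = 403.
Tax on sellers shifts supply to S = -356.5 + 7(P − 27) = -545.5 + 7P.
1054 - 6P = -545.5 + 7P gives buyer price Pb = 3199/26; sellers receive Ps = 3199/26 − 27 = 2497/26.
New quantity: Q = 1054 − 6(3199/26) = 4105/13.
Buyer burden = 3199/26 − 108.5 = 189/13; seller burden = 108.5 − 2497/26 = 162/13.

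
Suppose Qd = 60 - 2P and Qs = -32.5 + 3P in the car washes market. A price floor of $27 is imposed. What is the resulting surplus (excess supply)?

Equilibrium price would be P* = 18.5, so the floor at 27 binds.
At P = 27: Qd = 6, Qs = 48.5.
Surplus = 48.5 − 6 = 42.5.

Surplus = 42.5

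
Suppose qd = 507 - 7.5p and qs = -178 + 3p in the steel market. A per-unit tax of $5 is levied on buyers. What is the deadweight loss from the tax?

Deadweight loss = 375/14

Pre-tax equilibrium: p* = 1370/21, q* = 124/7.
Tax on buyers shifts demand to qd = 507 − 7.5(p + 5) = 469.5 - 7.5p.
469.5 - 7.5p = -178 + 3p gives seller price ps = 185/3; buyers pay pb = 185/3 + 5 = 200/3.
New quantity: q = 507 − 7.5(200/3) = 7.
DWL = ½ × 5 × (124/7 − 7) = 375/14.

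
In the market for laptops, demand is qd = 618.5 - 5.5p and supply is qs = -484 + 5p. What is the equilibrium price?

p* = 105

Set qd = qs: 618.5 - 5.5p = -484 + 5p.
1102.5 = 10.5p, so p* = 105.
q* = 618.5 − 5.5(105) = 41.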